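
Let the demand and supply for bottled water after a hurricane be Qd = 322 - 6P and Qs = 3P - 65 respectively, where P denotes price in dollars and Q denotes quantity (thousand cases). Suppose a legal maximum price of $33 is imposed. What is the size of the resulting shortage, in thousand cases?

Equilibrium: 322 - 6P = 3P - 65, so 387 = 9P and P* = 43, Q* = 64.
Since 33 < 43, the ceiling is binding.
At P = 33: Qd = 322 - 6·33 = 124 and Qs = 3·33 - 65 = 34.
Shortage = Qd - Qs = 124 - 34 = 90.

90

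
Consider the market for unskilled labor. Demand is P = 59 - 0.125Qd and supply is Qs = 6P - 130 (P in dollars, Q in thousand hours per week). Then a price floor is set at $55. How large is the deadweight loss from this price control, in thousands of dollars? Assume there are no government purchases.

1344

Rearranging demand gives Qd = 472 - 8P. Equilibrium: 472 - 8P = 6P - 130, so 602 = 14P and P* = 43, Q* = 128.
Since 55 > 43, the floor is binding.
At P = 55: Qd = 472 - 8·55 = 32 and Qs = 6·55 - 130 = 200.
Quantity traded falls to 32. At Q = 32 the demand price is (472 - 32)/8 = 55 and the supply price is (130 + 32)/6 = 27.
Deadweight loss = ½ · (55 - 27) · (128 - 32) = ½ · 28 · 96 = 1344.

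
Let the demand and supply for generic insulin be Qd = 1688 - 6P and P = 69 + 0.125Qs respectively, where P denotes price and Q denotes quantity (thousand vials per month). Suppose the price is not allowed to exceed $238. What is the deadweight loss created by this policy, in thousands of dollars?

0

Rearranging supply gives Qs = 8P - 552. Setting quantity demanded equal to quantity supplied, 1688 - 6P = 8P - 552, gives P* = 160 and Q* = 728.
Since 238 is above P* = 160, the ceiling does not bind and the free-market outcome prevails.
Since the control does not bind, no trades are prevented and deadweight loss is zero.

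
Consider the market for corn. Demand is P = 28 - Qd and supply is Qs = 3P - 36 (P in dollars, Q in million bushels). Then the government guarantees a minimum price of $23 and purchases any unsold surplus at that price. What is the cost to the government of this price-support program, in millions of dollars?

Rearranging demand gives Qd = 28 - P. Equilibrium: 28 - P = 3P - 36, so 64 = 4P and P* = 16, Q* = 12.
Since 23 > 16, the floor is binding.
At P = 23: Qd = 28 - 23 = 5 and Qs = 3·23 - 36 = 33.
Surplus = Qs - Qd = 28.
Government expenditure = surplus × support price = 28 × 23 = 644.

644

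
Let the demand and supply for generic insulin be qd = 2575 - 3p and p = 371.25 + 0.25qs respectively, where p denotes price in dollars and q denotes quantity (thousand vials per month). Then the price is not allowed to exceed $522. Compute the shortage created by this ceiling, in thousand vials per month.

Rearranging supply gives qs = 4p - 1485. Without the control the market clears where 2575 - 3p = 4p - 1485, i.e. p* = 580 and q* = 835.
Since 522 < 580, the ceiling is binding.
At p = 522: qd = 2575 - 3·522 = 1009 and qs = 4·522 - 1485 = 603.
Shortage = qd - qs = 1009 - 603 = 406.

406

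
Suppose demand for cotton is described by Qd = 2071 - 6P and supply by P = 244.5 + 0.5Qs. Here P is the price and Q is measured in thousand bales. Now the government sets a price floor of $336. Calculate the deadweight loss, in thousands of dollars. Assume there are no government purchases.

3072

Rearranging supply gives Qs = 2P - 489. Setting quantity demanded equal to quantity supplied, 2071 - 6P = 2P - 489, gives P* = 320 and Q* = 151.
The floor of 336 is above the equilibrium price 320, so it binds.
At P = 336: Qd = 2071 - 6·336 = 55 and Qs = 2·336 - 489 = 183.
Quantity traded falls to 55. At Q = 55 the demand price is (2071 - 55)/6 = 336 and the supply price is (489 + 55)/2 = 272.
Deadweight loss = ½ · (336 - 272) · (151 - 55) = ½ · 64 · 96 = 3072.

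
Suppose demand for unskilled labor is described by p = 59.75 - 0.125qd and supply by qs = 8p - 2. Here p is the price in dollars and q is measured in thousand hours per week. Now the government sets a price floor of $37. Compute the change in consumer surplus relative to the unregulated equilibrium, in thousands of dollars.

-1470

Rearranging demand gives qd = 478 - 8p. Setting quantity demanded equal to quantity supplied, 478 - 8p = 8p - 2, gives p* = 30 and q* = 238.
Because the floor (37) lies above the market-clearing price, it is binding.
At p = 37: qd = 478 - 8·37 = 182 and qs = 8·37 - 2 = 294.
Consumer surplus without the control is ½ · (59.75 - 30) · 238 = 3540.25.
With the floor, consumers buy 182 units at 37, so CS = ½ · (59.75 - 37) · 182 = 2070.25.
Change in consumer surplus = 2070.25 - 3540.25 = -1470.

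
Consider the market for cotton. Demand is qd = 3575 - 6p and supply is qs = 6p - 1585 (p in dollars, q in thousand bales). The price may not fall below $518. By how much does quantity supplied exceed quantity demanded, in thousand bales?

Without the control the market clears where 3575 - 6p = 6p - 1585, i.e. p* = 430 and q* = 995.
Since 518 > 430, the floor is binding.
At p = 518: qd = 3575 - 6·518 = 467 and qs = 6·518 - 1585 = 1523.
Surplus = qs - qd = 1523 - 467 = 1056.

1056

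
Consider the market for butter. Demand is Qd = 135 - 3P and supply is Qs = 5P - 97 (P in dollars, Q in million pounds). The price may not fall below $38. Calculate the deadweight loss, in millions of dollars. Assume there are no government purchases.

In a free market, 135 - 3P = 5P - 97 gives the equilibrium P* = 29, Q* = 48.
The floor of 38 is above the equilibrium price 29, so it binds.
At P = 38: Qd = 135 - 3·38 = 21 and Qs = 5·38 - 97 = 93.
Quantity traded falls to 21. At Q = 21 the demand price is (135 - 21)/3 = 38 and the supply price is (97 + 21)/5 = 23.6.
Deadweight loss = ½ · (38 - 23.6) · (48 - 21) = ½ · 14.4 · 27 = 194.4.

194.4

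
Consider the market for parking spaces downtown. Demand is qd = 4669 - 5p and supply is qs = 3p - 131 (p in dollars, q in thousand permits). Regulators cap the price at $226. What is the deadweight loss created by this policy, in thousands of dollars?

Without the control the market clears where 4669 - 5p = 3p - 131, i.e. p* = 600 and q* = 1669.
Because the ceiling (226) lies below the market-clearing price, it is binding.
At p = 226: qd = 4669 - 5·226 = 3539 and qs = 3·226 - 131 = 547.
Quantity traded falls to 547. At q = 547 the demand price is (4669 - 547)/5 = 824.4 and the supply price is (131 + 547)/3 = 226.
Deadweight loss = ½ · (824.4 - 226) · (1669 - 547) = ½ · 598.4 · 1122 = 335702.4.

335702.4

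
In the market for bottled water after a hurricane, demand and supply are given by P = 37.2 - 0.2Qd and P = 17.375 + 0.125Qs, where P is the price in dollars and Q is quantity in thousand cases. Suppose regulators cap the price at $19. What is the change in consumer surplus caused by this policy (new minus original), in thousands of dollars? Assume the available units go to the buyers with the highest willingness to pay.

-152.4

Rearranging demand gives Qd = 186 - 5P; rearranging supply gives Qs = 8P - 139. Setting quantity demanded equal to quantity supplied, 186 - 5P = 8P - 139, gives P* = 25 and Q* = 61.
The ceiling of 19 is below the equilibrium price 25, so it binds.
At P = 19: Qd = 186 - 5·19 = 91 and Qs = 8·19 - 139 = 13.
Consumer surplus without the control is ½ · (37.2 - 25) · 61 = 372.1.
With the ceiling, 13 units are sold at 19 (assume they go to the highest-value buyers). The demand price at Q = 13 is 34.6, so CS = ½ · [(37.2 - 19) + (34.6 - 19)] · 13 = 219.7.
Change in consumer surplus = 219.7 - 372.1 = -152.4.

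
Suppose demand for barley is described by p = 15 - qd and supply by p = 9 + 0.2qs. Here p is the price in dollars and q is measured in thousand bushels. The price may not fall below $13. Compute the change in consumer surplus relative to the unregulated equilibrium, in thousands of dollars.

-10.5

Rearranging demand gives qd = 15 - p; rearranging supply gives qs = 5p - 45. Equilibrium: 15 - p = 5p - 45, so 60 = 6p and p* = 10, q* = 5.
Because the floor (13) lies above the market-clearing price, it is binding.
At p = 13: qd = 15 - 13 = 2 and qs = 5·13 - 45 = 20.
Consumer surplus without the control is ½ · (15 - 10) · 5 = 12.5.
With the floor, consumers buy 2 units at 13, so CS = ½ · (15 - 13) · 2 = 2.
Change in consumer surplus = 2 - 12.5 = -10.5.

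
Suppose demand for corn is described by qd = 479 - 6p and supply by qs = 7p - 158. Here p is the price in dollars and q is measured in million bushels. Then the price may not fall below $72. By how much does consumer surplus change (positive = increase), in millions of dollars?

Setting quantity demanded equal to quantity supplied, 479 - 6p = 7p - 158, gives p* = 49 and q* = 185.
Because the floor (72) lies above the market-clearing price, it is binding.
At p = 72: qd = 479 - 6·72 = 47 and qs = 7·72 - 158 = 346.
Consumer surplus without the control is ½ · (479/6 - 49) · 185 = 34225/12.
With the floor, consumers buy 47 units at 72, so CS = ½ · (479/6 - 72) · 47 = 2209/12.
Change in consumer surplus = 2209/12 - 34225/12 = -2668.

-2668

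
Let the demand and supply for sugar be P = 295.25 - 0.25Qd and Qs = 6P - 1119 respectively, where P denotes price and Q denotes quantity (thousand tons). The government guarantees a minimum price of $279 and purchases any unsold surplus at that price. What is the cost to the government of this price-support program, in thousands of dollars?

136710

Rearranging demand gives Qd = 1181 - 4P. In a free market, 1181 - 4P = 6P - 1119 gives the equilibrium P* = 230, Q* = 261.
The floor of 279 is above the equilibrium price 230, so it binds.
At P = 279: Qd = 1181 - 4·279 = 65 and Qs = 6·279 - 1119 = 555.
Surplus = Qs - Qd = 490.
Government expenditure = surplus × support price = 490 × 279 = 136710.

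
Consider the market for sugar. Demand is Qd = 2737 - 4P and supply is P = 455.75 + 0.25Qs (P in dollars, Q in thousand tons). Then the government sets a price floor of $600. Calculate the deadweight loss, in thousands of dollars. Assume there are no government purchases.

3600

Rearranging supply gives Qs = 4P - 1823. In a free market, 2737 - 4P = 4P - 1823 gives the equilibrium P* = 570, Q* = 457.
Since 600 > 570, the floor is binding.
At P = 600: Qd = 2737 - 4·600 = 337 and Qs = 4·600 - 1823 = 577.
Quantity traded falls to 337. At Q = 337 the demand price is (2737 - 337)/4 = 600 and the supply price is (1823 + 337)/4 = 540.
Deadweight loss = ½ · (600 - 540) · (457 - 337) = ½ · 60 · 120 = 3600.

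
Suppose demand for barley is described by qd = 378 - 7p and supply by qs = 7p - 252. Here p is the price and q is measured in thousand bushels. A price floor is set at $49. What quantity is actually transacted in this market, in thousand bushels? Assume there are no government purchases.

35

Equilibrium: 378 - 7p = 7p - 252, so 630 = 14p and p* = 45, q* = 63.
The floor of 49 is above the equilibrium price 45, so it binds.
At p = 49: qd = 378 - 7·49 = 35 and qs = 7·49 - 252 = 91.
The quantity actually transacted is the short side, demand: 35.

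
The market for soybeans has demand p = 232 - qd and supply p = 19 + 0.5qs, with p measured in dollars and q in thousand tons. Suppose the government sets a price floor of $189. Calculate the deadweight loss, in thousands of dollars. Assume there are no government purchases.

7350.75

Rearranging demand gives qd = 232 - p; rearranging supply gives qs = 2p - 38. Setting quantity demanded equal to quantity supplied, 232 - p = 2p - 38, gives p* = 90 and q* = 142.
Because the floor (189) lies above the market-clearing price, it is binding.
At p = 189: qd = 232 - 189 = 43 and qs = 2·189 - 38 = 340.
Quantity traded falls to 43. At q = 43 the demand price is 232 - 43 = 189 and the supply price is (38 + 43)/2 = 40.5.
Deadweight loss = ½ · (189 - 40.5) · (142 - 43) = ½ · 148.5 · 99 = 7350.75.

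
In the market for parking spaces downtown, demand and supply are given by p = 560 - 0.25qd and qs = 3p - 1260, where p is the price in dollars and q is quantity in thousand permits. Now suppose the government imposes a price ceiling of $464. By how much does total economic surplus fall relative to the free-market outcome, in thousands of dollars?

Rearranging demand gives qd = 2240 - 4p. Equilibrium: 2240 - 4p = 3p - 1260, so 3500 = 7p and p* = 500, q* = 240.
Because the ceiling (464) lies below the market-clearing price, it is binding.
At p = 464: qd = 2240 - 4·464 = 384 and qs = 3·464 - 1260 = 132.
Quantity traded falls to 132. At q = 132 the demand price is (2240 - 132)/4 = 527 and the supply price is (1260 + 132)/3 = 464.
Deadweight loss = ½ · (527 - 464) · (240 - 132) = ½ · 63 · 108 = 3402.

3402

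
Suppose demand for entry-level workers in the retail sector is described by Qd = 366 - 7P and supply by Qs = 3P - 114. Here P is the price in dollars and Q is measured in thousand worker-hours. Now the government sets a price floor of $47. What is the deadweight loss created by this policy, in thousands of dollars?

Equilibrium: 366 - 7P = 3P - 114, so 480 = 10P and P* = 48, Q* = 30.
The floor of 47 is below the equilibrium price 48, so it is not binding; the market clears at P* = 48, Q* = 30.
Since the control does not bind, no trades are prevented and deadweight loss is zero.

0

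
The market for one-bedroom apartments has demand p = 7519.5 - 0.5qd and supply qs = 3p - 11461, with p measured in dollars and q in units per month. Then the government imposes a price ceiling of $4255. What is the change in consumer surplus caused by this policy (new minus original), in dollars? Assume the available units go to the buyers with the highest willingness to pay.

-1094376.25

Rearranging demand gives qd = 15039 - 2p. Without the control the market clears where 15039 - 2p = 3p - 11461, i.e. p* = 5300 and q* = 4439.
Because the ceiling (4255) lies below the market-clearing price, it is binding.
At p = 4255: qd = 15039 - 2·4255 = 6529 and qs = 3·4255 - 11461 = 1304.
Consumer surplus without the control is ½ · (7519.5 - 5300) · 4439 = 4926180.25.
With the ceiling, 1304 units are sold at 4255 (assume they go to the highest-value buyers). The demand price at q = 1304 is 6867.5, so CS = ½ · [(7519.5 - 4255) + (6867.5 - 4255)] · 1304 = 3831804.
Change in consumer surplus = 3831804 - 4926180.25 = -1094376.25.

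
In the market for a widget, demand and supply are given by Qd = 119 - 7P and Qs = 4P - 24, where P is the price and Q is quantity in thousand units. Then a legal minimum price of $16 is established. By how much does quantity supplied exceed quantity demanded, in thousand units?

Without the control the market clears where 119 - 7P = 4P - 24, i.e. P* = 13 and Q* = 28.
The floor of 16 is above the equilibrium price 13, so it binds.
At P = 16: Qd = 119 - 7·16 = 7 and Qs = 4·16 - 24 = 40.
Surplus = Qs - Qd = 40 - 7 = 33.

33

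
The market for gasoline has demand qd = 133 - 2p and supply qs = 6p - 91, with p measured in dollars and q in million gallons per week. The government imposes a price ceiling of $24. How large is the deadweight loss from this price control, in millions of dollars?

In a free market, 133 - 2p = 6p - 91 gives the equilibrium p* = 28, q* = 77.
The ceiling of 24 is below the equilibrium price 28, so it binds.
At p = 24: qd = 133 - 2·24 = 85 and qs = 6·24 - 91 = 53.
Quantity traded falls to 53. At q = 53 the demand price is (133 - 53)/2 = 40 and the supply price is (91 + 53)/6 = 24.
Deadweight loss = ½ · (40 - 24) · (77 - 53) = ½ · 16 · 24 = 192.

192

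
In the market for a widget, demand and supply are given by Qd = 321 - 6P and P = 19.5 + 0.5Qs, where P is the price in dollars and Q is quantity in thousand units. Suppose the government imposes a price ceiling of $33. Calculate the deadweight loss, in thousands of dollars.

Rearranging supply gives Qs = 2P - 39. Equilibrium: 321 - 6P = 2P - 39, so 360 = 8P and P* = 45, Q* = 51.
Because the ceiling (33) lies below the market-clearing price, it is binding.
At P = 33: Qd = 321 - 6·33 = 123 and Qs = 2·33 - 39 = 27.
Quantity traded falls to 27. At Q = 27 the demand price is (321 - 27)/6 = 49 and the supply price is (39 + 27)/2 = 33.
Deadweight loss = ½ · (49 - 33) · (51 - 27) = ½ · 16 · 24 = 192.

192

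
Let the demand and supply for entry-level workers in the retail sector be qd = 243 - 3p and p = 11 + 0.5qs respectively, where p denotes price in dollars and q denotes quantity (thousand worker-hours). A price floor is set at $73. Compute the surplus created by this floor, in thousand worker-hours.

100

Rearranging supply gives qs = 2p - 22. Equilibrium: 243 - 3p = 2p - 22, so 265 = 5p and p* = 53, q* = 84.
Since 73 > 53, the floor is binding.
At p = 73: qd = 243 - 3·73 = 24 and qs = 2·73 - 22 = 124.
Surplus = qs - qd = 124 - 24 = 100.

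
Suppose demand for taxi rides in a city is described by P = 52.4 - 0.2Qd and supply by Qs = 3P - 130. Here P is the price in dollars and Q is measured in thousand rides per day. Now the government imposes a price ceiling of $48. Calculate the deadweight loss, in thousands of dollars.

Rearranging demand gives Qd = 262 - 5P. In a free market, 262 - 5P = 3P - 130 gives the equilibrium P* = 49, Q* = 17.
The ceiling of 48 is below the equilibrium price 49, so it binds.
At P = 48: Qd = 262 - 5·48 = 22 and Qs = 3·48 - 130 = 14.
Quantity traded falls to 14. At Q = 14 the demand price is (262 - 14)/5 = 49.6 and the supply price is (130 + 14)/3 = 48.
Deadweight loss = ½ · (49.6 - 48) · (17 - 14) = ½ · 1.6 · 3 = 2.4.

2.4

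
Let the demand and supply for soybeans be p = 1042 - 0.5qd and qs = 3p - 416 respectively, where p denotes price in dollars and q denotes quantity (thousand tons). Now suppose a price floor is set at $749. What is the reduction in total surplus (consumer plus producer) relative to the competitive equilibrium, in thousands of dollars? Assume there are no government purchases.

103335

Rearranging demand gives qd = 2084 - 2p. Equilibrium: 2084 - 2p = 3p - 416, so 2500 = 5p and p* = 500, q* = 1084.
Because the floor (749) lies above the market-clearing price, it is binding.
At p = 749: qd = 2084 - 2·749 = 586 and qs = 3·749 - 416 = 1831.
Quantity traded falls to 586. At q = 586 the demand price is (2084 - 586)/2 = 749 and the supply price is (416 + 586)/3 = 334.
Deadweight loss = ½ · (749 - 334) · (1084 - 586) = ½ · 415 · 498 = 103335.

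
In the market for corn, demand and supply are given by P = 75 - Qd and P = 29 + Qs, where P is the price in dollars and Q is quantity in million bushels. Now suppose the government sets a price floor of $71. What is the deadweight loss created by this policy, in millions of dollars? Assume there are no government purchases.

361

Rearranging demand gives Qd = 75 - P; rearranging supply gives Qs = P - 29. Equilibrium: 75 - P = P - 29, so 104 = 2P and P* = 52, Q* = 23.
The floor of 71 is above the equilibrium price 52, so it binds.
At P = 71: Qd = 75 - 71 = 4 and Qs = 71 - 29 = 42.
Quantity traded falls to 4. At Q = 4 the demand price is 75 - 4 = 71 and the supply price is 29 + 4 = 33.
Deadweight loss = ½ · (71 - 33) · (23 - 4) = ½ · 38 · 19 = 361.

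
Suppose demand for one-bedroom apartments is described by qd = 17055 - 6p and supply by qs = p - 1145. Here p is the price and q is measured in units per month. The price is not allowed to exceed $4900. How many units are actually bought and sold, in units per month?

Setting quantity demanded equal to quantity supplied, 17055 - 6p = p - 1145, gives p* = 2600 and q* = 1455.
The ceiling of 4900 is above the equilibrium price 2600, so it is not binding; the market clears at p* = 2600, q* = 1455.

1455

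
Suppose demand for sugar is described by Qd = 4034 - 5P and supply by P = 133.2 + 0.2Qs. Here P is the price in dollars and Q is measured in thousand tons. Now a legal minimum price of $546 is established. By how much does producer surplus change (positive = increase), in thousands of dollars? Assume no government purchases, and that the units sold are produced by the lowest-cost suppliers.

84664

Rearranging supply gives Qs = 5P - 666. Equilibrium: 4034 - 5P = 5P - 666, so 4700 = 10P and P* = 470, Q* = 1684.
The floor of 546 is above the equilibrium price 470, so it binds.
At P = 546: Qd = 4034 - 5·546 = 1304 and Qs = 5·546 - 666 = 2064.
Producer surplus without the control is ½ · (470 - 133.2) · 1684 = 283585.6.
With the floor, 1304 units are sold at 546. The supply price at Q = 1304 is 394, so PS = ½ · [(546 - 133.2) + (546 - 394)] · 1304 = 368249.6.
Change in producer surplus = 368249.6 - 283585.6 = 84664.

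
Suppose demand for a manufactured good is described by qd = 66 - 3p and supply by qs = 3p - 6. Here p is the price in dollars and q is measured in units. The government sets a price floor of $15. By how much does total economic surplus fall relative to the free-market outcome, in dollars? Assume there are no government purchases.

In a free market, 66 - 3p = 3p - 6 gives the equilibrium p* = 12, q* = 30.
Since 15 > 12, the floor is binding.
At p = 15: qd = 66 - 3·15 = 21 and qs = 3·15 - 6 = 39.
Quantity traded falls to 21. At q = 21 the demand price is (66 - 21)/3 = 15 and the supply price is (6 + 21)/3 = 9.
Deadweight loss = ½ · (15 - 9) · (30 - 21) = ½ · 6 · 9 = 27.

27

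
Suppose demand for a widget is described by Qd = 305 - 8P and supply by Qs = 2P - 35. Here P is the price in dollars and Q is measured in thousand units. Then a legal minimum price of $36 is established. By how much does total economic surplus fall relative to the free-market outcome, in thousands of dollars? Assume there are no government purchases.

Equilibrium: 305 - 8P = 2P - 35, so 340 = 10P and P* = 34, Q* = 33.
The floor of 36 is above the equilibrium price 34, so it binds.
At P = 36: Qd = 305 - 8·36 = 17 and Qs = 2·36 - 35 = 37.
Quantity traded falls to 17. At Q = 17 the demand price is (305 - 17)/8 = 36 and the supply price is (35 + 17)/2 = 26.
Deadweight loss = ½ · (36 - 26) · (33 - 17) = ½ · 10 · 16 = 80.

80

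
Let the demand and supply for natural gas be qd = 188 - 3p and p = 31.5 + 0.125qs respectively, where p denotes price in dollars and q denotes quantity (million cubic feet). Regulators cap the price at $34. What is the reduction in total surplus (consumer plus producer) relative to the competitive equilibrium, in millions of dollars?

Rearranging supply gives qs = 8p - 252. Equilibrium: 188 - 3p = 8p - 252, so 440 = 11p and p* = 40, q* = 68.
Since 34 < 40, the ceiling is binding.
At p = 34: qd = 188 - 3·34 = 86 and qs = 8·34 - 252 = 20.
Quantity traded falls to 20. At q = 20 the demand price is (188 - 20)/3 = 56 and the supply price is (252 + 20)/8 = 34.
Deadweight loss = ½ · (56 - 34) · (68 - 20) = ½ · 22 · 48 = 528.

528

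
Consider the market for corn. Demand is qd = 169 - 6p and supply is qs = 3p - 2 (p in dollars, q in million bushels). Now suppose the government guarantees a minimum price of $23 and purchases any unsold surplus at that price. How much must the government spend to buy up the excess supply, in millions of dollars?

828

Equilibrium: 169 - 6p = 3p - 2, so 171 = 9p and p* = 19, q* = 55.
Since 23 > 19, the floor is binding.
At p = 23: qd = 169 - 6·23 = 31 and qs = 3·23 - 2 = 67.
Surplus = qs - qd = 36.
Government expenditure = surplus × support price = 36 × 23 = 828.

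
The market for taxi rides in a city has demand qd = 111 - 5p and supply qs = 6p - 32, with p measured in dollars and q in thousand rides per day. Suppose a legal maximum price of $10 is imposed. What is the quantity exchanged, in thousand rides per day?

Equilibrium: 111 - 5p = 6p - 32, so 143 = 11p and p* = 13, q* = 46.
The ceiling of 10 is below the equilibrium price 13, so it binds.
At p = 10: qd = 111 - 5·10 = 61 and qs = 6·10 - 32 = 28.
The quantity actually transacted is the short side, supply: 28.

28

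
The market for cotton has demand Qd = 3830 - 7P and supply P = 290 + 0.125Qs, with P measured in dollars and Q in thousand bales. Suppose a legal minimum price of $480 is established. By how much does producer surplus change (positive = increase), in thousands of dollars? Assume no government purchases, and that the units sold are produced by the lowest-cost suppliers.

17893.75

Rearranging supply gives Qs = 8P - 2320. Setting quantity demanded equal to quantity supplied, 3830 - 7P = 8P - 2320, gives P* = 410 and Q* = 960.
Since 480 > 410, the floor is binding.
At P = 480: Qd = 3830 - 7·480 = 470 and Qs = 8·480 - 2320 = 1520.
Producer surplus without the control is ½ · (410 - 290) · 960 = 57600.
With the floor, 470 units are sold at 480. The supply price at Q = 470 is 348.75, so PS = ½ · [(480 - 290) + (480 - 348.75)] · 470 = 75493.75.
Change in producer surplus = 75493.75 - 57600 = 17893.75.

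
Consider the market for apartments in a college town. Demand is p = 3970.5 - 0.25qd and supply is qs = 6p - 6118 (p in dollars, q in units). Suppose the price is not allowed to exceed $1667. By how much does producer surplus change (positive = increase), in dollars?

-2922439

Rearranging demand gives qd = 15882 - 4p. Setting quantity demanded equal to quantity supplied, 15882 - 4p = 6p - 6118, gives p* = 2200 and q* = 7082.
Because the ceiling (1667) lies below the market-clearing price, it is binding.
At p = 1667: qd = 15882 - 4·1667 = 9214 and qs = 6·1667 - 6118 = 3884.
Producer surplus without the control is ½ · (2200 - 3059/3) · 7082 = 12538681/3.
With the ceiling, producers sell 3884 units at 1667, so PS = ½ · (1667 - 3059/3) · 3884 = 3771364/3.
Change in producer surplus = 3771364/3 - 12538681/3 = -2922439.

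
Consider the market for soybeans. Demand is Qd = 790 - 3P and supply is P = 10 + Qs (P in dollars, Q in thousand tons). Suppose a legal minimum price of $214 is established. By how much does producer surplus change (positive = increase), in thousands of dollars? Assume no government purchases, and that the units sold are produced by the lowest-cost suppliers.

1190

Rearranging supply gives Qs = P - 10. Without the control the market clears where 790 - 3P = P - 10, i.e. P* = 200 and Q* = 190.
Because the floor (214) lies above the market-clearing price, it is binding.
At P = 214: Qd = 790 - 3·214 = 148 and Qs = 214 - 10 = 204.
Producer surplus without the control is ½ · (200 - 10) · 190 = 18050.
With the floor, 148 units are sold at 214. The supply price at Q = 148 is 158, so PS = ½ · [(214 - 10) + (214 - 158)] · 148 = 19240.
Change in producer surplus = 19240 - 18050 = 1190.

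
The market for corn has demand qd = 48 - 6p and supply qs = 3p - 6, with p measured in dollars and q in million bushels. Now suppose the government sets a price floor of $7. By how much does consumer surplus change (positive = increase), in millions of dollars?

In a free market, 48 - 6p = 3p - 6 gives the equilibrium p* = 6, q* = 12.
The floor of 7 is above the equilibrium price 6, so it binds.
At p = 7: qd = 48 - 6·7 = 6 and qs = 3·7 - 6 = 15.
Consumer surplus without the control is ½ · (8 - 6) · 12 = 12.
With the floor, consumers buy 6 units at 7, so CS = ½ · (8 - 7) · 6 = 3.
Change in consumer surplus = 3 - 12 = -9.

-9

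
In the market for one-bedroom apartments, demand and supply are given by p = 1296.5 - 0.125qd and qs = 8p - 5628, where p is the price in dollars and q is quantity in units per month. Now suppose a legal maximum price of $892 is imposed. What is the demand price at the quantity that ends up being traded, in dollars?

Rearranging demand gives qd = 10372 - 8p. In a free market, 10372 - 8p = 8p - 5628 gives the equilibrium p* = 1000, q* = 2372.
Because the ceiling (892) lies below the market-clearing price, it is binding.
At p = 892: qd = 10372 - 8·892 = 3236 and qs = 8·892 - 5628 = 1508.
Only 1508 units reach the market. On the demand curve, the marginal buyer's willingness to pay at q = 1508 is (10372 - 1508)/8 = 1108.

1108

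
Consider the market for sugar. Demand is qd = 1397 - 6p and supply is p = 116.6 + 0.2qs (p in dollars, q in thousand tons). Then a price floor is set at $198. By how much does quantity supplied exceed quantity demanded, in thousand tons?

Rearranging supply gives qs = 5p - 583. Equilibrium: 1397 - 6p = 5p - 583, so 1980 = 11p and p* = 180, q* = 317.
The floor of 198 is above the equilibrium price 180, so it binds.
At p = 198: qd = 1397 - 6·198 = 209 and qs = 5·198 - 583 = 407.
Surplus = qs - qd = 407 - 209 = 198.

198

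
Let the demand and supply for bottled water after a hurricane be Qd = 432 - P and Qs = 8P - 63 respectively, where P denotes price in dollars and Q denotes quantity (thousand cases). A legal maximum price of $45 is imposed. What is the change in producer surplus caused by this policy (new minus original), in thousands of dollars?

-3370

Without the control the market clears where 432 - P = 8P - 63, i.e. P* = 55 and Q* = 377.
Because the ceiling (45) lies below the market-clearing price, it is binding.
At P = 45: Qd = 432 - 45 = 387 and Qs = 8·45 - 63 = 297.
Producer surplus without the control is ½ · (55 - 7.875) · 377 = 8883.0625.
With the ceiling, producers sell 297 units at 45, so PS = ½ · (45 - 7.875) · 297 = 5513.0625.
Change in producer surplus = 5513.0625 - 8883.0625 = -3370.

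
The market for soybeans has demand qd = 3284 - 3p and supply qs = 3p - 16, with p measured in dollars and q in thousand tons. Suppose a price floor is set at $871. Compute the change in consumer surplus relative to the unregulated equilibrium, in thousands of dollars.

In a free market, 3284 - 3p = 3p - 16 gives the equilibrium p* = 550, q* = 1634.
Because the floor (871) lies above the market-clearing price, it is binding.
At p = 871: qd = 3284 - 3·871 = 671 and qs = 3·871 - 16 = 2597.
Consumer surplus without the control is ½ · (3284/3 - 550) · 1634 = 1334978/3.
With the floor, consumers buy 671 units at 871, so CS = ½ · (3284/3 - 871) · 671 = 450241/6.
Change in consumer surplus = 450241/6 - 1334978/3 = -369952.5.

-369952.5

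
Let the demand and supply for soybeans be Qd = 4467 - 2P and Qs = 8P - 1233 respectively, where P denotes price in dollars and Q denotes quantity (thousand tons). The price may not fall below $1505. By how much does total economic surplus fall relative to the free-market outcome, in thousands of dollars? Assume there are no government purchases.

Equilibrium: 4467 - 2P = 8P - 1233, so 5700 = 10P and P* = 570, Q* = 3327.
Because the floor (1505) lies above the market-clearing price, it is binding.
At P = 1505: Qd = 4467 - 2·1505 = 1457 and Qs = 8·1505 - 1233 = 10807.
Quantity traded falls to 1457. At Q = 1457 the demand price is (4467 - 1457)/2 = 1505 and the supply price is (1233 + 1457)/8 = 336.25.
Deadweight loss = ½ · (1505 - 336.25) · (3327 - 1457) = ½ · 1168.75 · 1870 = 1092781.25.

1092781.25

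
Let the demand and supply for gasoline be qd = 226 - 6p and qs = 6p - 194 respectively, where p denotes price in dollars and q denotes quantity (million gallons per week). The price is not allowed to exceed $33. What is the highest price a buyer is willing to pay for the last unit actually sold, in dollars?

In a free market, 226 - 6p = 6p - 194 gives the equilibrium p* = 35, q* = 16.
Because the ceiling (33) lies below the market-clearing price, it is binding.
At p = 33: qd = 226 - 6·33 = 28 and qs = 6·33 - 194 = 4.
Only 4 units reach the market. On the demand curve, the marginal buyer's willingness to pay at q = 4 is (226 - 4)/6 = 37.

37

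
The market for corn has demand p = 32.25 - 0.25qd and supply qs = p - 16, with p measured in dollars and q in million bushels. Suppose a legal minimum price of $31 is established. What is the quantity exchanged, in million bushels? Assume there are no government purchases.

5

Rearranging demand gives qd = 129 - 4p. Setting quantity demanded equal to quantity supplied, 129 - 4p = p - 16, gives p* = 29 and q* = 13.
Since 31 > 29, the floor is binding.
At p = 31: qd = 129 - 4·31 = 5 and qs = 31 - 16 = 15.
The quantity actually transacted is the short side, demand: 5.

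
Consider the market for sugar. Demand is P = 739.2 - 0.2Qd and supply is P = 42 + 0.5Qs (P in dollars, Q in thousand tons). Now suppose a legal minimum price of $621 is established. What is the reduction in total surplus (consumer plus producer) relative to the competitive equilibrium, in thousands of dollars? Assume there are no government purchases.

57408.75

Rearranging demand gives Qd = 3696 - 5P; rearranging supply gives Qs = 2P - 84. Equilibrium: 3696 - 5P = 2P - 84, so 3780 = 7P and P* = 540, Q* = 996.
The floor of 621 is above the equilibrium price 540, so it binds.
At P = 621: Qd = 3696 - 5·621 = 591 and Qs = 2·621 - 84 = 1158.
Quantity traded falls to 591. At Q = 591 the demand price is (3696 - 591)/5 = 621 and the supply price is (84 + 591)/2 = 337.5.
Deadweight loss = ½ · (621 - 337.5) · (996 - 591) = ½ · 283.5 · 405 = 57408.75.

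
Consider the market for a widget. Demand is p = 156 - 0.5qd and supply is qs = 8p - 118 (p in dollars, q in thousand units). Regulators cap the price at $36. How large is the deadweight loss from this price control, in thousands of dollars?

980

Rearranging demand gives qd = 312 - 2p. Without the control the market clears where 312 - 2p = 8p - 118, i.e. p* = 43 and q* = 226.
Because the ceiling (36) lies below the market-clearing price, it is binding.
At p = 36: qd = 312 - 2·36 = 240 and qs = 8·36 - 118 = 170.
Quantity traded falls to 170. At q = 170 the demand price is (312 - 170)/2 = 71 and the supply price is (118 + 170)/8 = 36.
Deadweight loss = ½ · (71 - 36) · (226 - 170) = ½ · 35 · 56 = 980.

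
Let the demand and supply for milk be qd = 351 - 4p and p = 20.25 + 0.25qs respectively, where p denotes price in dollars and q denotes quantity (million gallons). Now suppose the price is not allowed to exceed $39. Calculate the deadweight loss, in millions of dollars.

Rearranging supply gives qs = 4p - 81. In a free market, 351 - 4p = 4p - 81 gives the equilibrium p* = 54, q* = 135.
Since 39 < 54, the ceiling is binding.
At p = 39: qd = 351 - 4·39 = 195 and qs = 4·39 - 81 = 75.
Quantity traded falls to 75. At q = 75 the demand price is (351 - 75)/4 = 69 and the supply price is (81 + 75)/4 = 39.
Deadweight loss = ½ · (69 - 39) · (135 - 75) = ½ · 30 · 60 = 900.

900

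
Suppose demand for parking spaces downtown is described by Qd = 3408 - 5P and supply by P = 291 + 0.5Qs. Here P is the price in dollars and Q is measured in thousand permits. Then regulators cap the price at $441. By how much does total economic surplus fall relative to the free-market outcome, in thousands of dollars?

23297.4

Rearranging supply gives Qs = 2P - 582. Equilibrium: 3408 - 5P = 2P - 582, so 3990 = 7P and P* = 570, Q* = 558.
Because the ceiling (441) lies below the market-clearing price, it is binding.
At P = 441: Qd = 3408 - 5·441 = 1203 and Qs = 2·441 - 582 = 300.
Quantity traded falls to 300. At Q = 300 the demand price is (3408 - 300)/5 = 621.6 and the supply price is (582 + 300)/2 = 441.
Deadweight loss = ½ · (621.6 - 441) · (558 - 300) = ½ · 180.6 · 258 = 23297.4.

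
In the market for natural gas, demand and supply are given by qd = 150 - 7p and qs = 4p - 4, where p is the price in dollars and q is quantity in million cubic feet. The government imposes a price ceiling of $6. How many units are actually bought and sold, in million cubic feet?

20

Setting quantity demanded equal to quantity supplied, 150 - 7p = 4p - 4, gives p* = 14 and q* = 52.
The ceiling of 6 is below the equilibrium price 14, so it binds.
At p = 6: qd = 150 - 7·6 = 108 and qs = 4·6 - 4 = 20.
The quantity actually transacted is the short side, supply: 20.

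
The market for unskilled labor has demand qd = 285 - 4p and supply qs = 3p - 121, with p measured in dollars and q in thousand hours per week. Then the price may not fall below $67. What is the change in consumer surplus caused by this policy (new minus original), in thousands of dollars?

Equilibrium: 285 - 4p = 3p - 121, so 406 = 7p and p* = 58, q* = 53.
Because the floor (67) lies above the market-clearing price, it is binding.
At p = 67: qd = 285 - 4·67 = 17 and qs = 3·67 - 121 = 80.
Consumer surplus without the control is ½ · (71.25 - 58) · 53 = 351.125.
With the floor, consumers buy 17 units at 67, so CS = ½ · (71.25 - 67) · 17 = 36.125.
Change in consumer surplus = 36.125 - 351.125 = -315.

-315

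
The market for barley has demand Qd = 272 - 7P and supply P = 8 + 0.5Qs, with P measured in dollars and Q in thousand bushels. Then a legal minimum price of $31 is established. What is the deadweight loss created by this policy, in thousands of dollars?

0

Rearranging supply gives Qs = 2P - 16. Without the control the market clears where 272 - 7P = 2P - 16, i.e. P* = 32 and Q* = 48.
The floor of 31 is below the equilibrium price 32, so it is not binding; the market clears at P* = 32, Q* = 48.
Since the control does not bind, no trades are prevented and deadweight loss is zero.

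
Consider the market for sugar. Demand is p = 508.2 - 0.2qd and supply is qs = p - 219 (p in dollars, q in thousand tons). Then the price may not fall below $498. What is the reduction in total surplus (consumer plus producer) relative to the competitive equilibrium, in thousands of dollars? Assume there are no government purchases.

21660

Rearranging demand gives qd = 2541 - 5p. Setting quantity demanded equal to quantity supplied, 2541 - 5p = p - 219, gives p* = 460 and q* = 241.
Since 498 > 460, the floor is binding.
At p = 498: qd = 2541 - 5·498 = 51 and qs = 498 - 219 = 279.
Quantity traded falls to 51. At q = 51 the demand price is (2541 - 51)/5 = 498 and the supply price is 219 + 51 = 270.
Deadweight loss = ½ · (498 - 270) · (241 - 51) = ½ · 228 · 190 = 21660.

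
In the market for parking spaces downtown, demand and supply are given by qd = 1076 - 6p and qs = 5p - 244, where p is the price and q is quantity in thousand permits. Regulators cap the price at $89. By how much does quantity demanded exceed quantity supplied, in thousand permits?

341

Setting quantity demanded equal to quantity supplied, 1076 - 6p = 5p - 244, gives p* = 120 and q* = 356.
The ceiling of 89 is below the equilibrium price 120, so it binds.
At p = 89: qd = 1076 - 6·89 = 542 and qs = 5·89 - 244 = 201.
Shortage = qd - qs = 542 - 201 = 341.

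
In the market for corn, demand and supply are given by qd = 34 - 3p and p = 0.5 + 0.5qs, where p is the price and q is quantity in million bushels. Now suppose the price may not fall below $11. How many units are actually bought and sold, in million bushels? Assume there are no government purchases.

Rearranging supply gives qs = 2p - 1. In a free market, 34 - 3p = 2p - 1 gives the equilibrium p* = 7, q* = 13.
Because the floor (11) lies above the market-clearing price, it is binding.
At p = 11: qd = 34 - 3·11 = 1 and qs = 2·11 - 1 = 21.
The quantity actually transacted is the short side, demand: 1.

1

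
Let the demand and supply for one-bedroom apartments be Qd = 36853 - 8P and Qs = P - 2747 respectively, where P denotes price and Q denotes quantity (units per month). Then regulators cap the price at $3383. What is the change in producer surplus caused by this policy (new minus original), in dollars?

Setting quantity demanded equal to quantity supplied, 36853 - 8P = P - 2747, gives P* = 4400 and Q* = 1653.
The ceiling of 3383 is below the equilibrium price 4400, so it binds.
At P = 3383: Qd = 36853 - 8·3383 = 9789 and Qs = 3383 - 2747 = 636.
Producer surplus without the control is ½ · (4400 - 2747) · 1653 = 1366204.5.
With the ceiling, producers sell 636 units at 3383, so PS = ½ · (3383 - 2747) · 636 = 202248.
Change in producer surplus = 202248 - 1366204.5 = -1163956.5.

-1163956.5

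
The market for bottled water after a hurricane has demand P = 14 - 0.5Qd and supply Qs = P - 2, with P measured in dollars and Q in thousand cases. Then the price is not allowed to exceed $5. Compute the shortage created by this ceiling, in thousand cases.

Rearranging demand gives Qd = 28 - 2P. Equilibrium: 28 - 2P = P - 2, so 30 = 3P and P* = 10, Q* = 8.
Because the ceiling (5) lies below the market-clearing price, it is binding.
At P = 5: Qd = 28 - 2·5 = 18 and Qs = 5 - 2 = 3.
Shortage = Qd - Qs = 18 - 3 = 15.

15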